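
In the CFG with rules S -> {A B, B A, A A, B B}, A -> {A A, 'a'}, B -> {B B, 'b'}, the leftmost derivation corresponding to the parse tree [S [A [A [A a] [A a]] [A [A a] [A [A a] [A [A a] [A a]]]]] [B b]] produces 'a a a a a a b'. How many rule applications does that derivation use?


Every bracketed nonterminal node [X ...] in the tree is produced by exactly one rule application.
Reading the tree off as a leftmost derivation:
  Step 1: S  =>  A B   (applied S -> A B)
  Step 2: A B  =>  A A B   (applied A -> A A)
  Step 3: A A B  =>  A A A B   (applied A -> A A)
  Step 4: A A A B  =>  a A A B   (applied A -> a)
  Step 5: a A A B  =>  a a A B   (applied A -> a)
  Step 6: a a A B  =>  a a A A B   (applied A -> A A)
  Step 7: a a A A B  =>  a a a A B   (applied A -> a)
  Step 8: a a a A B  =>  a a a A A B   (applied A -> A A)
  Step 9: a a a A A B  =>  a a a a A B   (applied A -> a)
  Step 10: a a a a A B  =>  a a a a A A B   (applied A -> A A)
  Step 11: a a a a A A B  =>  a a a a a A B   (applied A -> a)
  Step 12: a a a a a A B  =>  a a a a a a B   (applied A -> a)
  Step 13: a a a a a a B  =>  a a a a a a b   (applied B -> b)
Final yield: a a a a a a b
Total rewrite steps: 13

13


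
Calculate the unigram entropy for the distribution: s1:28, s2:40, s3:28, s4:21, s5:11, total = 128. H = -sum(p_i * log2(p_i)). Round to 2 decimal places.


Computing entropy H = -sum(p_i * log2(p_i)):
  s1: p = 28/128 = 0.2188, -p*log2(p) = 0.4796
  s2: p = 40/128 = 0.3125, -p*log2(p) = 0.5244
  s3: p = 28/128 = 0.2188, -p*log2(p) = 0.4796
  s4: p = 21/128 = 0.1641, -p*log2(p) = 0.4278
  s5: p = 11/128 = 0.0859, -p*log2(p) = 0.3043
H = sum of terms = 2.2157
Rounded to 2 decimals: 2.22

2.22


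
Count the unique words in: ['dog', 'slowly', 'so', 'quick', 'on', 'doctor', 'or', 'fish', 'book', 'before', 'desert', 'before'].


Listing all tokens and tracking unique types:
  Token 1: 'dog' -> NEW (unique so far: 1)
  Token 2: 'slowly' -> NEW (unique so far: 2)
  Token 3: 'so' -> NEW (unique so far: 3)
  Token 4: 'quick' -> NEW (unique so far: 4)
  Token 5: 'on' -> NEW (unique so far: 5)
  Token 6: 'doctor' -> NEW (unique so far: 6)
  Token 7: 'or' -> NEW (unique so far: 7)
  Token 8: 'fish' -> NEW (unique so far: 8)
  Token 9: 'book' -> NEW (unique so far: 9)
  Token 10: 'before' -> NEW (unique so far: 10)
  Token 11: 'desert' -> NEW (unique so far: 11)
  Token 12: 'before' -> duplicate (unique so far: 11)
Unique types: ('before', 'book', 'desert', 'doctor', 'dog', 'fish', 'on', 'or', 'quick', 'slowly', 'so')
Vocabulary size: 11

11


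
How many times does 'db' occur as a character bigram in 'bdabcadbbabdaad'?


Scanning 'bdabcadbbabdaad' for bigram 'db':
  Position 0: 'bd' -> no
  Position 1: 'da' -> no
  Position 2: 'ab' -> no
  Position 3: 'bc' -> no
  Position 4: 'ca' -> no
  Position 5: 'ad' -> no
  Position 6: 'db' -> MATCH
  Position 7: 'bb' -> no
  Position 8: 'ba' -> no
  Position 9: 'ab' -> no
  Position 10: 'bd' -> no
  Position 11: 'da' -> no
  Position 12: 'aa' -> no
  Position 13: 'ad' -> no
Total matches: 1

1


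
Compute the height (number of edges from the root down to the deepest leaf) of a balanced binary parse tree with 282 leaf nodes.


In a balanced binary tree with n leaves the deepest leaf is ceil(log2(n)) edges below the root.
log2(282) = 8.1396
ceil(8.1396) = 9
height (edges) = 9

9


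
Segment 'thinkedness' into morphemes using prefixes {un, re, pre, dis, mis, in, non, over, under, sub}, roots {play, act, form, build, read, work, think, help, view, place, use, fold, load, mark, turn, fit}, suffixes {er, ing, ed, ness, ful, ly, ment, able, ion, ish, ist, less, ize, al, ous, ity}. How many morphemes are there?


Segmenting 'thinkedness' against the inventory:
  'think' -> root (morpheme 1)
  'ed' -> suffix (morpheme 2)
  'ness' -> suffix (morpheme 3)
Total morphemes: 3

3


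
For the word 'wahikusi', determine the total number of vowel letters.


Scanning each character of 'wahikusi':
  Position 1: 'w' -> consonant (running count: 0)
  Position 2: 'a' -> vowel (running count: 1)
  Position 3: 'h' -> consonant (running count: 1)
  Position 4: 'i' -> vowel (running count: 2)
  Position 5: 'k' -> consonant (running count: 2)
  Position 6: 'u' -> vowel (running count: 3)
  Position 7: 's' -> consonant (running count: 3)
  Position 8: 'i' -> vowel (running count: 4)
Total vowels: 4

4


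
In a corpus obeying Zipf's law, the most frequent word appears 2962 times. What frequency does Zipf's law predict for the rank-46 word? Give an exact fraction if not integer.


Zipf's law: freq(rank) = f1 / rank
f1 = 2962, rank = 46
freq = 2962 / 46
GCD(2962, 46) = 2
Simplified: 1481/23

1481/23


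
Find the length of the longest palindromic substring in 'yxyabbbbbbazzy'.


Scanning 'yxyabbbbbbazzy' for palindromic substrings.
Substring at positions 3-10: 'abbbbbba'.
Check: reverse('abbbbbba') = 'abbbbbba' -> palindrome confirmed.
Neighbouring characters ('y' / 'z') break symmetry, so it cannot extend further.
No longer palindromic substring exists; longest length = 8

8


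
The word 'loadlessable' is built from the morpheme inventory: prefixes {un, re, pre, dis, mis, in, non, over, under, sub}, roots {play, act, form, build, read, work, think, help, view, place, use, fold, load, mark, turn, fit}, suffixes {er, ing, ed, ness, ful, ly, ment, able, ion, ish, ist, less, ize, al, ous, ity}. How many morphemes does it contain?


Segmenting 'loadlessable' against the inventory:
  'load' -> root (morpheme 1)
  'less' -> suffix (morpheme 2)
  'able' -> suffix (morpheme 3)
Total morphemes: 3

3


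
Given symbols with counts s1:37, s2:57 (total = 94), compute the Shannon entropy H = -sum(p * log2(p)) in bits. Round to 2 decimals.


Computing entropy H = -sum(p_i * log2(p_i)):
  s1: p = 37/94 = 0.3936, -p*log2(p) = 0.5295
  s2: p = 57/94 = 0.6064, -p*log2(p) = 0.4376
H = sum of terms = 0.9671
Rounded to 2 decimals: 0.97

0.97


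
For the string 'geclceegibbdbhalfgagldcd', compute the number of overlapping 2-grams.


String 'geclceegibbdbhalfgagldcd' has length L = 24.
Number of overlapping n-grams = L - n + 1
Substituting: 24 - 2 + 1 = 23

23


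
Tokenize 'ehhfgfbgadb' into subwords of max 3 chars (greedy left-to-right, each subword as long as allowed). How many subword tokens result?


'ehhfgfbgadb' has 11 characters.
Chunking with max size 3:
  Chunk 1: 'ehh' (positions 0-2)
  Chunk 2: 'fgf' (positions 3-5)
  Chunk 3: 'bga' (positions 6-8)
  Chunk 4: 'db' (positions 9-10)
Total chunks: ceil(11 / 3) = 4

4


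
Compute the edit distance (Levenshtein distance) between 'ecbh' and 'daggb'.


Building DP table for s1='ecbh' (len 4) and s2='daggb' (len 5):
       d  a  g  g  b
    0  1  2  3  4  5
  e 1  1  2  3  4  5
  c 2  2  2  3  4  5
  b 3  3  3  3  4  4
  h 4  4  4  4  4  5
Edit distance = dp[4][5] = 5

5


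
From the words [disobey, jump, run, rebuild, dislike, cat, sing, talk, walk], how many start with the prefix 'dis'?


Checking each word for prefix 'dis':
  'disobey' -> YES, starts with 'dis' (count: 1)
  'jump' -> no (count: 1)
  'run' -> no (count: 1)
  'rebuild' -> no (count: 1)
  'dislike' -> YES, starts with 'dis' (count: 2)
  'cat' -> no (count: 2)
  'sing' -> no (count: 2)
  'talk' -> no (count: 2)
  'walk' -> no (count: 2)
Total with prefix 'dis': 2

2


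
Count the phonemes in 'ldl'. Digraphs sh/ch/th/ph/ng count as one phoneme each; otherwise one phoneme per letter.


Parsing 'ldl' greedily, digraphs first:
  'l' -> consonant phoneme (phonemes so far: 1)
  'd' -> consonant phoneme (phonemes so far: 2)
  'l' -> consonant phoneme (phonemes so far: 3)
Total phonemes: 3

3


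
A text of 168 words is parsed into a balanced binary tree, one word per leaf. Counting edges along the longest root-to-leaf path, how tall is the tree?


In a balanced binary tree with n leaves the deepest leaf is ceil(log2(n)) edges below the root.
log2(168) = 7.3923
ceil(7.3923) = 8
height (edges) = 8

8


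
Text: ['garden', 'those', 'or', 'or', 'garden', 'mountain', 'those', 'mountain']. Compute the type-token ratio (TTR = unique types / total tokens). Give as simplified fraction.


Tokens: 8
Unique types: ('garden', 'mountain', 'or', 'those') = 4
TTR = 4/8
Simplify: divide both by 4 -> 1/2
TTR = 1/2

1/2


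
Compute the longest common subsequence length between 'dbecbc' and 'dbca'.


DP table for LCS of 'dbecbc' and 'dbca':
       d  b  c  a
    0  0  0  0  0
  d 0  1  1  1  1
  b 0  1  2  2  2
  e 0  1  2  2  2
  c 0  1  2  3  3
  b 0  1  2  3  3
  c 0  1  2  3  3
LCS: 'dbc'
LCS length = 3

3


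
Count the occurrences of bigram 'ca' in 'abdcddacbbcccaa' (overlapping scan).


Scanning 'abdcddacbbcccaa' for bigram 'ca':
  Position 0: 'ab' -> no
  Position 1: 'bd' -> no
  Position 2: 'dc' -> no
  Position 3: 'cd' -> no
  Position 4: 'dd' -> no
  Position 5: 'da' -> no
  Position 6: 'ac' -> no
  Position 7: 'cb' -> no
  Position 8: 'bb' -> no
  Position 9: 'bc' -> no
  Position 10: 'cc' -> no
  Position 11: 'cc' -> no
  Position 12: 'ca' -> MATCH
  Position 13: 'aa' -> no
Total matches: 1

1


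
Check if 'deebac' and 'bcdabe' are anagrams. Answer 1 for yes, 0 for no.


Sort characters of 'deebac': 'abcdee'
Sort characters of 'bcdabe': 'abbcde'
Sorted forms differ -> they are NOT anagrams
Result: 0

0


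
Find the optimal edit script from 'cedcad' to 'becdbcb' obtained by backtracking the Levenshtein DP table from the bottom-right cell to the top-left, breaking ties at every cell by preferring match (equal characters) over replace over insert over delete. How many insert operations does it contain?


Edit distance = 5. Backtracking from cell (6, 7) with preference match > replace > insert > delete,
then listing the resulting alignment 'cedcad' -> 'becdbcb' left to right:
  Step 1: replace c->b
  Step 2: keep 'e'
  Step 3: insert 'c' [insertion #1]
  Step 4: keep 'd'
  Step 5: replace c->b
  Step 6: replace a->c
  Step 7: replace d->b
Total insertions: 1

1


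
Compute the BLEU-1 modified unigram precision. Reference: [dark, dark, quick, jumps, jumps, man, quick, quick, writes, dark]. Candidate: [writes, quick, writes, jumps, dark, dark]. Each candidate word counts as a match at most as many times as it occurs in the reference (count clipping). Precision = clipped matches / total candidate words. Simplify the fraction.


Reference word counts: {'dark': 3, 'jumps': 2, 'man': 1, 'quick': 3, 'writes': 1}
Checking each candidate word (with clipping):
  'writes' -> in reference (ref count 1, used 1/1) -> match (matches: 1)
  'quick' -> in reference (ref count 3, used 1/3) -> match (matches: 2)
  'writes' -> ref count 1 already used up (1/1) -> clipped, no match (matches: 2)
  'jumps' -> in reference (ref count 2, used 1/2) -> match (matches: 3)
  'dark' -> in reference (ref count 3, used 1/3) -> match (matches: 4)
  'dark' -> in reference (ref count 3, used 2/3) -> match (matches: 5)
Clipped matches: 5, Candidate length: 6
Precision = 5/6

5/6


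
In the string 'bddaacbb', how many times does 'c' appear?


Scanning 'bddaacbb' for 'c':
  Position 5: 'c' -> MATCH (count: 1)
Total occurrences of 'c': 1

1


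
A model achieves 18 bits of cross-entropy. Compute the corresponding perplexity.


Perplexity formula: PP = 2^H
H = 18
PP = 2^18
PP = 2^18 = 262144

262144


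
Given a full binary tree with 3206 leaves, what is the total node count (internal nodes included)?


Leaf nodes (terminals): 3206
Internal nodes = n - 1 = 3206 - 1 = 3205
Total = leaves + internal = 3206 + 3205 = 6411

6411


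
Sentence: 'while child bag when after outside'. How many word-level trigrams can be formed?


Word trigrams from [6] words:
  Trigram 1: (while child bag)
  Trigram 2: (child bag when)
  Trigram 3: (bag when after)
  Trigram 4: (when after outside)
Total word trigrams: 6 - 2 = 4

4


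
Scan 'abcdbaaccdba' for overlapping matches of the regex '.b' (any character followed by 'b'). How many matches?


Pattern: .b means any character followed by 'b'.
Scanning 'abcdbaaccdba' position-by-position:
  Pos 0: window 'ab' -> MATCH
  Pos 1: window 'bc' -> no
  Pos 2: window 'cd' -> no
  Pos 3: window 'db' -> MATCH
  Pos 4: window 'ba' -> no
  Pos 5: window 'aa' -> no
  Pos 6: window 'ac' -> no
  Pos 7: window 'cc' -> no
  Pos 8: window 'cd' -> no
  Pos 9: window 'db' -> MATCH
  Pos 10: window 'ba' -> no
  Pos 11: window 'a' -> no
Total matches: 3

3


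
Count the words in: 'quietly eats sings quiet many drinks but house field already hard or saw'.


Counting words by splitting on spaces:
  Word 1: 'quietly'
  Word 2: 'eats'
  Word 3: 'sings'
  Word 4: 'quiet'
  Word 5: 'many'
  Word 6: 'drinks'
  Word 7: 'but'
  Word 8: 'house'
  Word 9: 'field'
  Word 10: 'already'
  Word 11: 'hard'
  Word 12: 'or'
  Word 13: 'saw'
Total words: 13

13


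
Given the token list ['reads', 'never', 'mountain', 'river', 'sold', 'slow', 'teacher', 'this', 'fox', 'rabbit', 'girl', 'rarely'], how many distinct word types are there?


Listing all tokens and tracking unique types:
  Token 1: 'reads' -> NEW (unique so far: 1)
  Token 2: 'never' -> NEW (unique so far: 2)
  Token 3: 'mountain' -> NEW (unique so far: 3)
  Token 4: 'river' -> NEW (unique so far: 4)
  Token 5: 'sold' -> NEW (unique so far: 5)
  Token 6: 'slow' -> NEW (unique so far: 6)
  Token 7: 'teacher' -> NEW (unique so far: 7)
  Token 8: 'this' -> NEW (unique so far: 8)
  Token 9: 'fox' -> NEW (unique so far: 9)
  Token 10: 'rabbit' -> NEW (unique so far: 10)
  Token 11: 'girl' -> NEW (unique so far: 11)
  Token 12: 'rarely' -> NEW (unique so far: 12)
Unique types: ('fox', 'girl', 'mountain', 'never', 'rabbit', 'rarely', 'reads', 'river', 'slow', 'sold', 'teacher', 'this')
Vocabulary size: 12

12


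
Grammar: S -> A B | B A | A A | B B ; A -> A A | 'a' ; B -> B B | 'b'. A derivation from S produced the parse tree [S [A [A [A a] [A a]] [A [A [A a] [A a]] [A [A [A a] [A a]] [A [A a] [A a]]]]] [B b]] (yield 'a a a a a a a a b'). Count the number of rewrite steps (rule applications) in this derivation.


Every bracketed nonterminal node [X ...] in the tree is produced by exactly one rule application.
Reading the tree off as a leftmost derivation:
  Step 1: S  =>  A B   (applied S -> A B)
  Step 2: A B  =>  A A B   (applied A -> A A)
  Step 3: A A B  =>  A A A B   (applied A -> A A)
  Step 4: A A A B  =>  a A A B   (applied A -> a)
  Step 5: a A A B  =>  a a A B   (applied A -> a)
  Step 6: a a A B  =>  a a A A B   (applied A -> A A)
  Step 7: a a A A B  =>  a a A A A B   (applied A -> A A)
  Step 8: a a A A A B  =>  a a a A A B   (applied A -> a)
  Step 9: a a a A A B  =>  a a a a A B   (applied A -> a)
  Step 10: a a a a A B  =>  a a a a A A B   (applied A -> A A)
  Step 11: a a a a A A B  =>  a a a a A A A B   (applied A -> A A)
  Step 12: a a a a A A A B  =>  a a a a a A A B   (applied A -> a)
  Step 13: a a a a a A A B  =>  a a a a a a A B   (applied A -> a)
  Step 14: a a a a a a A B  =>  a a a a a a A A B   (applied A -> A A)
  Step 15: a a a a a a A A B  =>  a a a a a a a A B   (applied A -> a)
  Step 16: a a a a a a a A B  =>  a a a a a a a a B   (applied A -> a)
  Step 17: a a a a a a a a B  =>  a a a a a a a a b   (applied B -> b)
Final yield: a a a a a a a a b
Total rewrite steps: 17

17


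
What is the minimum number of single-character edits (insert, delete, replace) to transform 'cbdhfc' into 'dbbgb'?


Building DP table for s1='cbdhfc' (len 6) and s2='dbbgb' (len 5):
       d  b  b  g  b
    0  1  2  3  4  5
  c 1  1  2  3  4  5
  b 2  2  1  2  3  4
  d 3  2  2  2  3  4
  h 4  3  3  3  3  4
  f 5  4  4  4  4  4
  c 6  5  5  5  5  5
Edit distance = dp[6][5] = 5

5


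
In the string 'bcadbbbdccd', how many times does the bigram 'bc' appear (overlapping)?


Scanning 'bcadbbbdccd' for bigram 'bc':
  Position 0: 'bc' -> MATCH
  Position 1: 'ca' -> no
  Position 2: 'ad' -> no
  Position 3: 'db' -> no
  Position 4: 'bb' -> no
  Position 5: 'bb' -> no
  Position 6: 'bd' -> no
  Position 7: 'dc' -> no
  Position 8: 'cc' -> no
  Position 9: 'cd' -> no
Total matches: 1

1


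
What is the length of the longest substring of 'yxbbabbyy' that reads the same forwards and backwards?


Scanning 'yxbbabbyy' for palindromic substrings.
Substring at positions 2-6: 'bbabb'.
Check: reverse('bbabb') = 'bbabb' -> palindrome confirmed.
Neighbouring characters ('x' / 'y') break symmetry, so it cannot extend further.
No longer palindromic substring exists; longest length = 5

5


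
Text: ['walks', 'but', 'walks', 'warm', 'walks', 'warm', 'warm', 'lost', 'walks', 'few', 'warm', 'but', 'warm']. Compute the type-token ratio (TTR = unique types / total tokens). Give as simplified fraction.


Tokens: 13
Unique types: ('but', 'few', 'lost', 'walks', 'warm') = 5
TTR = 5/13
Already in lowest terms.

5/13


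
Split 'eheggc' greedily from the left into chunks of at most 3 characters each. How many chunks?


'eheggc' has 6 characters.
Chunking with max size 3:
  Chunk 1: 'ehe' (positions 0-2)
  Chunk 2: 'ggc' (positions 3-5)
Total chunks: ceil(6 / 3) = 2

2


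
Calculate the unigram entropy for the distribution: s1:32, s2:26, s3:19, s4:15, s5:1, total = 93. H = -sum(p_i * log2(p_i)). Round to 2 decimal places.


Computing entropy H = -sum(p_i * log2(p_i)):
  s1: p = 32/93 = 0.3441, -p*log2(p) = 0.5296
  s2: p = 26/93 = 0.2796, -p*log2(p) = 0.5141
  s3: p = 19/93 = 0.2043, -p*log2(p) = 0.4681
  s4: p = 15/93 = 0.1613, -p*log2(p) = 0.4246
  s5: p = 1/93 = 0.0108, -p*log2(p) = 0.0703
H = sum of terms = 2.0067
Rounded to 2 decimals: 2.01

2.01


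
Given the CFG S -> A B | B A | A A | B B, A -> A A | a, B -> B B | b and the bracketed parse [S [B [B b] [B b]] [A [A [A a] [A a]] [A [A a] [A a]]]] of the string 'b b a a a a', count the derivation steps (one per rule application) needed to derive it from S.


Every bracketed nonterminal node [X ...] in the tree is produced by exactly one rule application.
Reading the tree off as a leftmost derivation:
  Step 1: S  =>  B A   (applied S -> B A)
  Step 2: B A  =>  B B A   (applied B -> B B)
  Step 3: B B A  =>  b B A   (applied B -> b)
  Step 4: b B A  =>  b b A   (applied B -> b)
  Step 5: b b A  =>  b b A A   (applied A -> A A)
  Step 6: b b A A  =>  b b A A A   (applied A -> A A)
  Step 7: b b A A A  =>  b b a A A   (applied A -> a)
  Step 8: b b a A A  =>  b b a a A   (applied A -> a)
  Step 9: b b a a A  =>  b b a a A A   (applied A -> A A)
  Step 10: b b a a A A  =>  b b a a a A   (applied A -> a)
  Step 11: b b a a a A  =>  b b a a a a   (applied A -> a)
Final yield: b b a a a a
Total rewrite steps: 11

11


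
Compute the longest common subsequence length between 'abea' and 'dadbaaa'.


DP table for LCS of 'abea' and 'dadbaaa':
       d  a  d  b  a  a  a
    0  0  0  0  0  0  0  0
  a 0  0  1  1  1  1  1  1
  b 0  0  1  1  2  2  2  2
  e 0  0  1  1  2  2  2  2
  a 0  0  1  1  2  3  3  3
LCS: 'aba'
LCS length = 3

3


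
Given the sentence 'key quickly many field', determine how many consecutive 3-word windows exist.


Word trigrams from [4] words:
  Trigram 1: (key quickly many)
  Trigram 2: (quickly many field)
Total word trigrams: 4 - 2 = 2

2


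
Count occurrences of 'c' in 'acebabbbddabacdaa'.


Scanning 'acebabbbddabacdaa' for 'c':
  Position 1: 'c' -> MATCH (count: 1)
  Position 13: 'c' -> MATCH (count: 2)
Total occurrences of 'c': 2

2


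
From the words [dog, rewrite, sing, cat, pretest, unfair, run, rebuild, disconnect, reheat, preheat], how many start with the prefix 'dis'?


Checking each word for prefix 'dis':
  'dog' -> no (count: 0)
  'rewrite' -> no (count: 0)
  'sing' -> no (count: 0)
  'cat' -> no (count: 0)
  'pretest' -> no (count: 0)
  'unfair' -> no (count: 0)
  'run' -> no (count: 0)
  'rebuild' -> no (count: 0)
  'disconnect' -> YES, starts with 'dis' (count: 1)
  'reheat' -> no (count: 1)
  'preheat' -> no (count: 1)
Total with prefix 'dis': 1

1


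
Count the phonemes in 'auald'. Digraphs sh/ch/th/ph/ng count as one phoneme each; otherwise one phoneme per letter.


Parsing 'auald' greedily, digraphs first:
  'a' -> vowel phoneme (phonemes so far: 1)
  'u' -> vowel phoneme (phonemes so far: 2)
  'a' -> vowel phoneme (phonemes so far: 3)
  'l' -> consonant phoneme (phonemes so far: 4)
  'd' -> consonant phoneme (phonemes so far: 5)
Total phonemes: 5

5


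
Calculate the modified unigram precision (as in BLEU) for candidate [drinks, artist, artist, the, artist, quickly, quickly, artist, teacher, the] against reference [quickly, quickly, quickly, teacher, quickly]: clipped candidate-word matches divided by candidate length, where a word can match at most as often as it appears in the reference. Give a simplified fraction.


Reference word counts: {'quickly': 4, 'teacher': 1}
Checking each candidate word (with clipping):
  'drinks' -> not in reference -> no match (matches: 0)
  'artist' -> not in reference -> no match (matches: 0)
  'artist' -> not in reference -> no match (matches: 0)
  'the' -> not in reference -> no match (matches: 0)
  'artist' -> not in reference -> no match (matches: 0)
  'quickly' -> in reference (ref count 4, used 1/4) -> match (matches: 1)
  'quickly' -> in reference (ref count 4, used 2/4) -> match (matches: 2)
  'artist' -> not in reference -> no match (matches: 2)
  'teacher' -> in reference (ref count 1, used 1/1) -> match (matches: 3)
  'the' -> not in reference -> no match (matches: 3)
Clipped matches: 3, Candidate length: 10
Precision = 3/10

3/10


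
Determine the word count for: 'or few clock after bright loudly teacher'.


Counting words by splitting on spaces:
  Word 1: 'or'
  Word 2: 'few'
  Word 3: 'clock'
  Word 4: 'after'
  Word 5: 'bright'
  Word 6: 'loudly'
  Word 7: 'teacher'
Total words: 7

7


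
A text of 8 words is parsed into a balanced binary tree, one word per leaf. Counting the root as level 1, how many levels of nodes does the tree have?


In a balanced binary tree with n leaves the deepest leaf is ceil(log2(n)) edges below the root,
so counting node levels inclusive of root and leaves gives ceil(log2(n)) + 1 levels.
log2(8) = 3.0000
ceil(3.0000) = 3
levels = 3 + 1 = 4

4


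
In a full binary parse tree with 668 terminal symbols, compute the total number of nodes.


Leaf nodes (terminals): 668
Internal nodes = n - 1 = 668 - 1 = 667
Total = leaves + internal = 668 + 667 = 1335

1335


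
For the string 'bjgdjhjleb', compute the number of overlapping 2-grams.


String 'bjgdjhjleb' has length L = 10.
Number of overlapping n-grams = L - n + 1
Substituting: 10 - 2 + 1 = 9

9


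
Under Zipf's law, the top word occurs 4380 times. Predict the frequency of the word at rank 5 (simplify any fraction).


Zipf's law: freq(rank) = f1 / rank
f1 = 4380, rank = 5
freq = 4380 / 5
= 876

876


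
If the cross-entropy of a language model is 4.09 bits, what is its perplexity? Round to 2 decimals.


Perplexity formula: PP = 2^H
H = 4.09
PP = 2^4.09
Decompose: 2^4.09 = 2^4 * 2^0.09
2^4 = 16, 2^0.09 ~ 1.0643702
PP ~ 16 * 1.0643702 = 17.0299232
Rounded to 2 decimals: 17.03

17.03


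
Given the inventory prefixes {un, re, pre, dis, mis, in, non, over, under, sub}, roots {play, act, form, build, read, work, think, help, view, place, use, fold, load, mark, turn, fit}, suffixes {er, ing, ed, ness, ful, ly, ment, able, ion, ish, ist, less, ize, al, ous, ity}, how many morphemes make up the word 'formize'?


Segmenting 'formize' against the inventory:
  'form' -> root (morpheme 1)
  'ize' -> suffix (morpheme 2)
Total morphemes: 2

2


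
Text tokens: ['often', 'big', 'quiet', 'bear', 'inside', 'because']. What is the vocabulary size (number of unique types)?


Listing all tokens and tracking unique types:
  Token 1: 'often' -> NEW (unique so far: 1)
  Token 2: 'big' -> NEW (unique so far: 2)
  Token 3: 'quiet' -> NEW (unique so far: 3)
  Token 4: 'bear' -> NEW (unique so far: 4)
  Token 5: 'inside' -> NEW (unique so far: 5)
  Token 6: 'because' -> NEW (unique so far: 6)
Unique types: ('bear', 'because', 'big', 'inside', 'often', 'quiet')
Vocabulary size: 6

6


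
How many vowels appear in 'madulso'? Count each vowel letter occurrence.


Scanning each character of 'madulso':
  Position 1: 'm' -> consonant (running count: 0)
  Position 2: 'a' -> vowel (running count: 1)
  Position 3: 'd' -> consonant (running count: 1)
  Position 4: 'u' -> vowel (running count: 2)
  Position 5: 'l' -> consonant (running count: 2)
  Position 6: 's' -> consonant (running count: 2)
  Position 7: 'o' -> vowel (running count: 3)
Total vowels: 3

3


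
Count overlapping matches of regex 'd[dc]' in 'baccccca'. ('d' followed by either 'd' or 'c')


Pattern: d[dc] means 'd' followed by either 'd' or 'c'.
Scanning 'baccccca' position-by-position:
  Pos 0: window 'ba' -> no
  Pos 1: window 'ac' -> no
  Pos 2: window 'cc' -> no
  Pos 3: window 'cc' -> no
  Pos 4: window 'cc' -> no
  Pos 5: window 'cc' -> no
  Pos 6: window 'ca' -> no
  Pos 7: window 'a' -> no
Total matches: 0

0


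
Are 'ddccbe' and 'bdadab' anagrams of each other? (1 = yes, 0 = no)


Sort characters of 'ddccbe': 'bccdde'
Sort characters of 'bdadab': 'aabbdd'
Sorted forms differ -> they are NOT anagrams
Result: 0

0


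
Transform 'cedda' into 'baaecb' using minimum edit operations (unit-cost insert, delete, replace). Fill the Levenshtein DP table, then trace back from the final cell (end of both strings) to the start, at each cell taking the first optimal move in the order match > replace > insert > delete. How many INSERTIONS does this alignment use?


Edit distance = 6. Backtracking from cell (5, 6) with preference match > replace > insert > delete,
then listing the resulting alignment 'cedda' -> 'baaecb' left to right:
  Step 1: insert 'b' [insertion #1]
  Step 2: replace c->a
  Step 3: replace e->a
  Step 4: replace d->e
  Step 5: replace d->c
  Step 6: replace a->b
Total insertions: 1

1


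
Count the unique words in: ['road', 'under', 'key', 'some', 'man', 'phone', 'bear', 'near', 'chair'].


Listing all tokens and tracking unique types:
  Token 1: 'road' -> NEW (unique so far: 1)
  Token 2: 'under' -> NEW (unique so far: 2)
  Token 3: 'key' -> NEW (unique so far: 3)
  Token 4: 'some' -> NEW (unique so far: 4)
  Token 5: 'man' -> NEW (unique so far: 5)
  Token 6: 'phone' -> NEW (unique so far: 6)
  Token 7: 'bear' -> NEW (unique so far: 7)
  Token 8: 'near' -> NEW (unique so far: 8)
  Token 9: 'chair' -> NEW (unique so far: 9)
Unique types: ('bear', 'chair', 'key', 'man', 'near', 'phone', 'road', 'some', 'under')
Vocabulary size: 9

9


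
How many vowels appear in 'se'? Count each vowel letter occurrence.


Scanning each character of 'se':
  Position 1: 's' -> consonant (running count: 0)
  Position 2: 'e' -> vowel (running count: 1)
Total vowels: 1

1


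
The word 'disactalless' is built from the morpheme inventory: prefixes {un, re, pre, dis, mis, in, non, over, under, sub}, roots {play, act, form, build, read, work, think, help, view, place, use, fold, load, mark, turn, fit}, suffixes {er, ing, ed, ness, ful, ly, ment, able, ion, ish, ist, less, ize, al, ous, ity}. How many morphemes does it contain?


Segmenting 'disactalless' against the inventory:
  'dis' -> prefix (morpheme 1)
  'act' -> root (morpheme 2)
  'al' -> suffix (morpheme 3)
  'less' -> suffix (morpheme 4)
Total morphemes: 4

4


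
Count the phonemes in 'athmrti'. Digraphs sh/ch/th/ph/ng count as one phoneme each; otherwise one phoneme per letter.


Parsing 'athmrti' greedily, digraphs first:
  'a' -> vowel phoneme (phonemes so far: 1)
  'th' -> digraph (1 consonant phoneme) (phonemes so far: 2)
  'm' -> consonant phoneme (phonemes so far: 3)
  'r' -> consonant phoneme (phonemes so far: 4)
  't' -> consonant phoneme (phonemes so far: 5)
  'i' -> vowel phoneme (phonemes so far: 6)
Total phonemes: 6

6


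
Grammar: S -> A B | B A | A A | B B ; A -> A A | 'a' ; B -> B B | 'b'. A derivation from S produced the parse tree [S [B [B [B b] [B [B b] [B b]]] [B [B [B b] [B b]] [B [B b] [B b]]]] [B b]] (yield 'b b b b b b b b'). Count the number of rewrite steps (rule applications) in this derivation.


Every bracketed nonterminal node [X ...] in the tree is produced by exactly one rule application.
Reading the tree off as a leftmost derivation:
  Step 1: S  =>  B B   (applied S -> B B)
  Step 2: B B  =>  B B B   (applied B -> B B)
  Step 3: B B B  =>  B B B B   (applied B -> B B)
  Step 4: B B B B  =>  b B B B   (applied B -> b)
  Step 5: b B B B  =>  b B B B B   (applied B -> B B)
  Step 6: b B B B B  =>  b b B B B   (applied B -> b)
  Step 7: b b B B B  =>  b b b B B   (applied B -> b)
  Step 8: b b b B B  =>  b b b B B B   (applied B -> B B)
  Step 9: b b b B B B  =>  b b b B B B B   (applied B -> B B)
  Step 10: b b b B B B B  =>  b b b b B B B   (applied B -> b)
  Step 11: b b b b B B B  =>  b b b b b B B   (applied B -> b)
  Step 12: b b b b b B B  =>  b b b b b B B B   (applied B -> B B)
  Step 13: b b b b b B B B  =>  b b b b b b B B   (applied B -> b)
  Step 14: b b b b b b B B  =>  b b b b b b b B   (applied B -> b)
  Step 15: b b b b b b b B  =>  b b b b b b b b   (applied B -> b)
Final yield: b b b b b b b b
Total rewrite steps: 15

15


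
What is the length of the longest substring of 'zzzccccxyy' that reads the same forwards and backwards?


Scanning 'zzzccccxyy' for palindromic substrings.
Substring at positions 3-6: 'cccc'.
Check: reverse('cccc') = 'cccc' -> palindrome confirmed.
Neighbouring characters ('z' / 'x') break symmetry, so it cannot extend further.
No longer palindromic substring exists; longest length = 4

4


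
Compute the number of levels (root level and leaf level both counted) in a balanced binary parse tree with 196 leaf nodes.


In a balanced binary tree with n leaves the deepest leaf is ceil(log2(n)) edges below the root,
so counting node levels inclusive of root and leaves gives ceil(log2(n)) + 1 levels.
log2(196) = 7.6147
ceil(7.6147) = 8
levels = 8 + 1 = 9

9


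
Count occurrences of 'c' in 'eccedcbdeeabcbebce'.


Scanning 'eccedcbdeeabcbebce' for 'c':
  Position 1: 'c' -> MATCH (count: 1)
  Position 2: 'c' -> MATCH (count: 2)
  Position 5: 'c' -> MATCH (count: 3)
  Position 12: 'c' -> MATCH (count: 4)
  Position 16: 'c' -> MATCH (count: 5)
Total occurrences of 'c': 5

5


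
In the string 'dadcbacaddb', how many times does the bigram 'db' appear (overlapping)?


Scanning 'dadcbacaddb' for bigram 'db':
  Position 0: 'da' -> no
  Position 1: 'ad' -> no
  Position 2: 'dc' -> no
  Position 3: 'cb' -> no
  Position 4: 'ba' -> no
  Position 5: 'ac' -> no
  Position 6: 'ca' -> no
  Position 7: 'ad' -> no
  Position 8: 'dd' -> no
  Position 9: 'db' -> MATCH
Total matches: 1

1


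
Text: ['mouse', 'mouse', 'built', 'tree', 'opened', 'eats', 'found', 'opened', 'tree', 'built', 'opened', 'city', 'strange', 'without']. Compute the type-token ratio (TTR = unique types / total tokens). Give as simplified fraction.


Tokens: 14
Unique types: ('built', 'city', 'eats', 'found', 'mouse', 'opened', 'strange', 'tree', 'without') = 9
TTR = 9/14
Already in lowest terms.

9/14


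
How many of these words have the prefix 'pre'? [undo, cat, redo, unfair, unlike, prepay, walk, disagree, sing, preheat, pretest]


Checking each word for prefix 'pre':
  'undo' -> no (count: 0)
  'cat' -> no (count: 0)
  'redo' -> no (count: 0)
  'unfair' -> no (count: 0)
  'unlike' -> no (count: 0)
  'prepay' -> YES, starts with 'pre' (count: 1)
  'walk' -> no (count: 1)
  'disagree' -> no (count: 1)
  'sing' -> no (count: 1)
  'preheat' -> YES, starts with 'pre' (count: 2)
  'pretest' -> YES, starts with 'pre' (count: 3)
Total with prefix 'pre': 3

3


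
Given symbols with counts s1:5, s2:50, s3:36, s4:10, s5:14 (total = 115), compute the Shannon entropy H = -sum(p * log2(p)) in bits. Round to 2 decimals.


Computing entropy H = -sum(p_i * log2(p_i)):
  s1: p = 5/115 = 0.0435, -p*log2(p) = 0.1967
  s2: p = 50/115 = 0.4348, -p*log2(p) = 0.5224
  s3: p = 36/115 = 0.3130, -p*log2(p) = 0.5245
  s4: p = 10/115 = 0.0870, -p*log2(p) = 0.3064
  s5: p = 14/115 = 0.1217, -p*log2(p) = 0.3699
H = sum of terms = 1.9199
Rounded to 2 decimals: 1.92

1.92


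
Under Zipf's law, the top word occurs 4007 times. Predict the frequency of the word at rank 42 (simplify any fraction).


Zipf's law: freq(rank) = f1 / rank
f1 = 4007, rank = 42
freq = 4007 / 42
GCD(4007, 42) = 1
Simplified: 4007/42

4007/42


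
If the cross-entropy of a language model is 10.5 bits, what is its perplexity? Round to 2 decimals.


Perplexity formula: PP = 2^H
H = 10.5
PP = 2^10.5
Decompose: 2^10.5 = 2^10 * 2^0.5 = 2^10 * sqrt(2)
2^10 = 1024, sqrt(2) ~ 1.4142136
PP ~ 1024 * 1.4142136 = 1448.1547264
Rounded to 2 decimals: 1448.15

1448.15


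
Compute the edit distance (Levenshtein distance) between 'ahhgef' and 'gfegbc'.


Building DP table for s1='ahhgef' (len 6) and s2='gfegbc' (len 6):
       g  f  e  g  b  c
    0  1  2  3  4  5  6
  a 1  1  2  3  4  5  6
  h 2  2  2  3  4  5  6
  h 3  3  3  3  4  5  6
  g 4  3  4  4  3  4  5
  e 5  4  4  4  4  4  5
  f 6  5  4  5  5  5  5
Edit distance = dp[6][6] = 5

5


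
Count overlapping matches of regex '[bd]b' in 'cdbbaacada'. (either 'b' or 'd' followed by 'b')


Pattern: [bd]b means either 'b' or 'd' followed by 'b'.
Scanning 'cdbbaacada' position-by-position:
  Pos 0: window 'cd' -> no
  Pos 1: window 'db' -> MATCH
  Pos 2: window 'bb' -> MATCH
  Pos 3: window 'ba' -> no
  Pos 4: window 'aa' -> no
  Pos 5: window 'ac' -> no
  Pos 6: window 'ca' -> no
  Pos 7: window 'ad' -> no
  Pos 8: window 'da' -> no
  Pos 9: window 'a' -> no
Total matches: 2

2


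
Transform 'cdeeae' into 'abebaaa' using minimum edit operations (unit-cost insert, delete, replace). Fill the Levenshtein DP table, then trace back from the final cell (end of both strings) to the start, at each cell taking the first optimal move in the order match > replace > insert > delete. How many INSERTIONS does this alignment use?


Edit distance = 5. Backtracking from cell (6, 7) with preference match > replace > insert > delete,
then listing the resulting alignment 'cdeeae' -> 'abebaaa' left to right:
  Step 1: replace c->a
  Step 2: replace d->b
  Step 3: keep 'e'
  Step 4: insert 'b' [insertion #1]
  Step 5: replace e->a
  Step 6: keep 'a'
  Step 7: replace e->a
Total insertions: 1

1


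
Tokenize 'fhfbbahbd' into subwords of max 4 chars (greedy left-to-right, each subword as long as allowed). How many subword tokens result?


'fhfbbahbd' has 9 characters.
Chunking with max size 4:
  Chunk 1: 'fhfb' (positions 0-3)
  Chunk 2: 'bahb' (positions 4-7)
  Chunk 3: 'd' (positions 8-8)
Total chunks: ceil(9 / 4) = 3

3


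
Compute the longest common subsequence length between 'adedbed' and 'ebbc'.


DP table for LCS of 'adedbed' and 'ebbc':
       e  b  b  c
    0  0  0  0  0
  a 0  0  0  0  0
  d 0  0  0  0  0
  e 0  1  1  1  1
  d 0  1  1  1  1
  b 0  1  2  2  2
  e 0  1  2  2  2
  d 0  1  2  2  2
LCS: 'eb'
LCS length = 2

2


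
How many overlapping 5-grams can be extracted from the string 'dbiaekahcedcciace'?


String 'dbiaekahcedcciace' has length L = 17.
Number of overlapping n-grams = L - n + 1
Substituting: 17 - 5 + 1 = 13

13


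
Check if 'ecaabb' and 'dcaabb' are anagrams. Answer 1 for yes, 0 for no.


Sort characters of 'ecaabb': 'aabbce'
Sort characters of 'dcaabb': 'aabbcd'
Sorted forms differ -> they are NOT anagrams
Result: 0

0


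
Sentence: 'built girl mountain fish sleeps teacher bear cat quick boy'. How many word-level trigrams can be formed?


Word trigrams from [10] words:
  Trigram 1: (built girl mountain)
  Trigram 2: (girl mountain fish)
  Trigram 3: (mountain fish sleeps)
  Trigram 4: (fish sleeps teacher)
  Trigram 5: (sleeps teacher bear)
  Trigram 6: (teacher bear cat)
  Trigram 7: (bear cat quick)
  Trigram 8: (cat quick boy)
Total word trigrams: 10 - 2 = 8

8


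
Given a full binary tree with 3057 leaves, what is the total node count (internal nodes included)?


Leaf nodes (terminals): 3057
Internal nodes = n - 1 = 3057 - 1 = 3056
Total = leaves + internal = 3057 + 3056 = 6113

6113


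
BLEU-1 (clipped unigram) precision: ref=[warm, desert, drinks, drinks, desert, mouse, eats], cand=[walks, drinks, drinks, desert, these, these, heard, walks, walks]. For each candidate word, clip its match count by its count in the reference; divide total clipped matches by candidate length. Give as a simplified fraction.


Reference word counts: {'desert': 2, 'drinks': 2, 'eats': 1, 'mouse': 1, 'warm': 1}
Checking each candidate word (with clipping):
  'walks' -> not in reference -> no match (matches: 0)
  'drinks' -> in reference (ref count 2, used 1/2) -> match (matches: 1)
  'drinks' -> in reference (ref count 2, used 2/2) -> match (matches: 2)
  'desert' -> in reference (ref count 2, used 1/2) -> match (matches: 3)
  'these' -> not in reference -> no match (matches: 3)
  'these' -> not in reference -> no match (matches: 3)
  'heard' -> not in reference -> no match (matches: 3)
  'walks' -> not in reference -> no match (matches: 3)
  'walks' -> not in reference -> no match (matches: 3)
Clipped matches: 3, Candidate length: 9
Precision = 3/9 = 1/3

1/3


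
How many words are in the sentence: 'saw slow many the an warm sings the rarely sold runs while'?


Counting words by splitting on spaces:
  Word 1: 'saw'
  Word 2: 'slow'
  Word 3: 'many'
  Word 4: 'the'
  Word 5: 'an'
  Word 6: 'warm'
  Word 7: 'sings'
  Word 8: 'the'
  Word 9: 'rarely'
  Word 10: 'sold'
  Word 11: 'runs'
  Word 12: 'while'
Total words: 12

12


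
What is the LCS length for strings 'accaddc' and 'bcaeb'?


DP table for LCS of 'accaddc' and 'bcaeb':
       b  c  a  e  b
    0  0  0  0  0  0
  a 0  0  0  1  1  1
  c 0  0  1  1  1  1
  c 0  0  1  1  1  1
  a 0  0  1  2  2  2
  d 0  0  1  2  2  2
  d 0  0  1  2  2  2
  c 0  0  1  2  2  2
LCS: 'ca'
LCS length = 2

2


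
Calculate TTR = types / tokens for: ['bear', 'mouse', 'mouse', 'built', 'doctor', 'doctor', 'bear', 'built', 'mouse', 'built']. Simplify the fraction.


Tokens: 10
Unique types: ('bear', 'built', 'doctor', 'mouse') = 4
TTR = 4/10
Simplify: divide both by 2 -> 2/5
TTR = 2/5

2/5


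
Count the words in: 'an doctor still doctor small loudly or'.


Counting words by splitting on spaces:
  Word 1: 'an'
  Word 2: 'doctor'
  Word 3: 'still'
  Word 4: 'doctor'
  Word 5: 'small'
  Word 6: 'loudly'
  Word 7: 'or'
Total words: 7

7


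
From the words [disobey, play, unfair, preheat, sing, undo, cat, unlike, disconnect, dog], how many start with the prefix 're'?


Checking each word for prefix 're':
  'disobey' -> no (count: 0)
  'play' -> no (count: 0)
  'unfair' -> no (count: 0)
  'preheat' -> no (count: 0)
  'sing' -> no (count: 0)
  'undo' -> no (count: 0)
  'cat' -> no (count: 0)
  'unlike' -> no (count: 0)
  'disconnect' -> no (count: 0)
  'dog' -> no (count: 0)
Total with prefix 're': 0

0


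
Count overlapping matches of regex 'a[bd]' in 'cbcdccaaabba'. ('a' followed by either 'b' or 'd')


Pattern: a[bd] means 'a' followed by either 'b' or 'd'.
Scanning 'cbcdccaaabba' position-by-position:
  Pos 0: window 'cb' -> no
  Pos 1: window 'bc' -> no
  Pos 2: window 'cd' -> no
  Pos 3: window 'dc' -> no
  Pos 4: window 'cc' -> no
  Pos 5: window 'ca' -> no
  Pos 6: window 'aa' -> no
  Pos 7: window 'aa' -> no
  Pos 8: window 'ab' -> MATCH
  Pos 9: window 'bb' -> no
  Pos 10: window 'ba' -> no
  Pos 11: window 'a' -> no
Total matches: 1

1


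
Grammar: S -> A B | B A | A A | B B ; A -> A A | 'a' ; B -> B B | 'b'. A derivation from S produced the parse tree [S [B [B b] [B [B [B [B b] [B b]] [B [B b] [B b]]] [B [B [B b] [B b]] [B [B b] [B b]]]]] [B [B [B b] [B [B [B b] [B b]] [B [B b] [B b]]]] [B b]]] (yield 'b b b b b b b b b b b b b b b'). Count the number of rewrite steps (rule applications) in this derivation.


Every bracketed nonterminal node [X ...] in the tree is produced by exactly one rule application.
Reading the tree off as a leftmost derivation:
  Step 1: S  =>  B B   (applied S -> B B)
  Step 2: B B  =>  B B B   (applied B -> B B)
  Step 3: B B B  =>  b B B   (applied B -> b)
  Step 4: b B B  =>  b B B B   (applied B -> B B)
  Step 5: b B B B  =>  b B B B B   (applied B -> B B)
  Step 6: b B B B B  =>  b B B B B B   (applied B -> B B)
  Step 7: b B B B B B  =>  b b B B B B   (applied B -> b)
  Step 8: b b B B B B  =>  b b b B B B   (applied B -> b)
  Step 9: b b b B B B  =>  b b b B B B B   (applied B -> B B)
  Step 10: b b b B B B B  =>  b b b b B B B   (applied B -> b)
  Step 11: b b b b B B B  =>  b b b b b B B   (applied B -> b)
  Step 12: b b b b b B B  =>  b b b b b B B B   (applied B -> B B)
  Step 13: b b b b b B B B  =>  b b b b b B B B B   (applied B -> B B)
  Step 14: b b b b b B B B B  =>  b b b b b b B B B   (applied B -> b)
  Step 15: b b b b b b B B B  =>  b b b b b b b B B   (applied B -> b)
  Step 16: b b b b b b b B B  =>  b b b b b b b B B B   (applied B -> B B)
  Step 17: b b b b b b b B B B  =>  b b b b b b b b B B   (applied B -> b)
  Step 18: b b b b b b b b B B  =>  b b b b b b b b b B   (applied B -> b)
  Step 19: b b b b b b b b b B  =>  b b b b b b b b b B B   (applied B -> B B)
  Step 20: b b b b b b b b b B B  =>  b b b b b b b b b B B B   (applied B -> B B)
  Step 21: b b b b b b b b b B B B  =>  b b b b b b b b b b B B   (applied B -> b)
  Step 22: b b b b b b b b b b B B  =>  b b b b b b b b b b B B B   (applied B -> B B)
  Step 23: b b b b b b b b b b B B B  =>  b b b b b b b b b b B B B B   (applied B -> B B)
  Step 24: b b b b b b b b b b B B B B  =>  b b b b b b b b b b b B B B   (applied B -> b)
  Step 25: b b b b b b b b b b b B B B  =>  b b b b b b b b b b b b B B   (applied B -> b)
  Step 26: b b b b b b b b b b b b B B  =>  b b b b b b b b b b b b B B B   (applied B -> B B)
  Step 27: b b b b b b b b b b b b B B B  =>  b b b b b b b b b b b b b B B   (applied B -> b)
  Step 28: b b b b b b b b b b b b b B B  =>  b b b b b b b b b b b b b b B   (applied B -> b)
  Step 29: b b b b b b b b b b b b b b B  =>  b b b b b b b b b b b b b b b   (applied B -> b)
Final yield: b b b b b b b b b b b b b b b
Total rewrite steps: 29

29
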